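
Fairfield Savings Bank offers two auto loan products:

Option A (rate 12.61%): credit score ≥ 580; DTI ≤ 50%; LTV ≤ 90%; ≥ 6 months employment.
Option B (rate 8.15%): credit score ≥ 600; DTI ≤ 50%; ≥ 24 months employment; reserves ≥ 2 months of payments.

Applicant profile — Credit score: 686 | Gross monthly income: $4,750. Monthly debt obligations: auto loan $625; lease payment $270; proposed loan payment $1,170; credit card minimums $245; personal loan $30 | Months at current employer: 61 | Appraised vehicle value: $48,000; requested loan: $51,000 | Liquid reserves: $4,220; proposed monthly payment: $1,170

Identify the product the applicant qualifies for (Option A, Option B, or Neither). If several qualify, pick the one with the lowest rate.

Total debts = (625 + 270 + 1,170 + 245 + 30) = 2,340; DTI = 2,340/4,750 = 49.3%.
LTV = 51,000/48,000 = 106.2%.
Reserves = 4,220/1,170 = 3.6 months.
Option A: score 686 ≥ 580; DTI 49.3% ≤ 50%; LTV 106.2% > 90%; employment 61 ≥ 6 mo → does not qualify.
Option B: score 686 ≥ 600; DTI 49.3% ≤ 50%; employment 61 ≥ 24 mo; reserves 3.6 ≥ 2 mo → qualifies.

Option B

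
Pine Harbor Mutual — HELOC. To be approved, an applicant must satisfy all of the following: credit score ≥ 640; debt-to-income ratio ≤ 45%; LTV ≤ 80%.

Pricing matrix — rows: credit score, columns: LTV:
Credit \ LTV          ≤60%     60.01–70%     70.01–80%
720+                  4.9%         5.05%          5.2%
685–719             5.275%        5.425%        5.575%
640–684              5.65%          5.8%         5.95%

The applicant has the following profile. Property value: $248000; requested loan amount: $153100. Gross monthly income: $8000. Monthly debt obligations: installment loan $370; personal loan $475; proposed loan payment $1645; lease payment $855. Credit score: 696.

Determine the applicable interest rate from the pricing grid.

Credit score 696 ≥ 640; Total monthly debts = (370 + 475 + 1,645 + 855) = 3,345. DTI = 3,345/8,000 = 41.8% ≤ 45%
LTV: 153,100 ÷ 248,000 = 61.7%, within 80% cap
Credit 696 → row 685–719; LTV 61.7% → column 60.01–70%. Grid cell → 5.425%.

5.425%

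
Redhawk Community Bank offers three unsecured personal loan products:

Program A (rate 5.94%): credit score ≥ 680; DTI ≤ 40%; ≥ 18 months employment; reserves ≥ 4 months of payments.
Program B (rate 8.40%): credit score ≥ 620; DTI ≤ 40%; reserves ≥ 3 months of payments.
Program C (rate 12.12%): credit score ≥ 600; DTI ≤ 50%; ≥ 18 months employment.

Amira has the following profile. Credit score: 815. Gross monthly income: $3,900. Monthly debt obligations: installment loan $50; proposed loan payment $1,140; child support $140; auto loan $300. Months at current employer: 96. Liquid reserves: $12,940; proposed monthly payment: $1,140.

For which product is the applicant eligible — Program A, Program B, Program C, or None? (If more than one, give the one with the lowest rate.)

Total debts = (50 + 1,140 + 140 + 300) = 1,630; DTI = 1,630/3,900 = 41.8%.
Reserves = 12,940/1,140 = 11.4 months.
Program A: score 815 ≥ 680; DTI 41.8% > 40%; employment 96 ≥ 18 mo; reserves 11.4 ≥ 4 mo → does not qualify.
Program B: score 815 ≥ 620; DTI 41.8% > 40%; reserves 11.4 ≥ 3 mo → does not qualify.
Program C: score 815 ≥ 600; DTI 41.8% ≤ 50%; employment 96 ≥ 18 mo → qualifies.

Program C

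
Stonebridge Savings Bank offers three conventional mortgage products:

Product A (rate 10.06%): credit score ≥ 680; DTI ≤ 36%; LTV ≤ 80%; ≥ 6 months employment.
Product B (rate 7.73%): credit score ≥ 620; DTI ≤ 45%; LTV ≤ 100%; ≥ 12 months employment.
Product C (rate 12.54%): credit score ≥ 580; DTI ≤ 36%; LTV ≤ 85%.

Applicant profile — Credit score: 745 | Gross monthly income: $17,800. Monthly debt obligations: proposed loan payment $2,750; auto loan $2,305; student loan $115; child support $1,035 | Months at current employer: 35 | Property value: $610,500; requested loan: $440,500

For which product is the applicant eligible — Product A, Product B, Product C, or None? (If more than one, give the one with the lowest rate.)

Product B

Total debts = (2,750 + 2,305 + 115 + 1,035) = 6,205; DTI = 6,205/17,800 = 34.9%.
LTV = 440,500/610,500 = 72.2%.
Product A: score 745 ≥ 680; DTI 34.9% ≤ 36%; LTV 72.2% ≤ 80%; employment 35 ≥ 6 mo → qualifies.
Product B: score 745 ≥ 620; DTI 34.9% ≤ 45%; LTV 72.2% ≤ 100%; employment 35 ≥ 12 mo → qualifies.
Product C: score 745 ≥ 580; DTI 34.9% ≤ 36%; LTV 72.2% ≤ 85% → qualifies.
Qualifying: Product A, Product B, Product C. Lowest rate is 7.73% → Product B.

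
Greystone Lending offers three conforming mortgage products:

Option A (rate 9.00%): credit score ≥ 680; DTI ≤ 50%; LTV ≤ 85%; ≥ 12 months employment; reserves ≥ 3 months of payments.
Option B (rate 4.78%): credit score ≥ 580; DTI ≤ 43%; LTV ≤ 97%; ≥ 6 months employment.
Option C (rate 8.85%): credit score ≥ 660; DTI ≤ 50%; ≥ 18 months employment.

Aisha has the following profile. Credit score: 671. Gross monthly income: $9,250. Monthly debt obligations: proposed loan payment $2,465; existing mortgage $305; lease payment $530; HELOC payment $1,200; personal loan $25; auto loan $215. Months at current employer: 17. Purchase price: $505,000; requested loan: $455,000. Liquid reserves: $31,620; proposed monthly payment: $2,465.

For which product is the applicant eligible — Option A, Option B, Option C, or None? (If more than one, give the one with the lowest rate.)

None

Total debts = (2,465 + 305 + 530 + 1,200 + 25 + 215) = 4,740; DTI = 4,740/9,250 = 51.2%.
LTV = 455,000/505,000 = 90.1%.
Reserves = 31,620/2,465 = 12.8 months.
Option A: score 671 < 680; DTI 51.2% > 50%; LTV 90.1% > 85%; employment 17 ≥ 12 mo; reserves 12.8 ≥ 3 mo → does not qualify.
Option B: score 671 ≥ 580; DTI 51.2% > 43%; LTV 90.1% ≤ 97%; employment 17 ≥ 6 mo → does not qualify.
Option C: score 671 ≥ 660; DTI 51.2% > 50%; employment 17 < 18 mo → does not qualify.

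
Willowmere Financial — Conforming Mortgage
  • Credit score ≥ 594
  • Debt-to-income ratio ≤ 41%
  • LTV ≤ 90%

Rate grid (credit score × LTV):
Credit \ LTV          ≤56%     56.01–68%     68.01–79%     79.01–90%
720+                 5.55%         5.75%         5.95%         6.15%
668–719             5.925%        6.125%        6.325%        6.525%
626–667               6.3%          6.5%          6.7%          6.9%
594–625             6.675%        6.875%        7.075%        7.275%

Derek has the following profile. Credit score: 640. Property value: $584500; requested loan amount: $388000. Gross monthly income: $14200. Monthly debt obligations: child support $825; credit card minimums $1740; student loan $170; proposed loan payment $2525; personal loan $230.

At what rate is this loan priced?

6.5%

Credit score 640 ≥ 594; Total monthly debts = (825 + 1,740 + 170 + 2,525 + 230) = 5,490. Debt-to-income = 5,490/14,200 = 38.7% — meets 41% limit
LTV: 388,000 ÷ 584,500 = 66.4%, within 90% cap
Credit 640 → row 626–667; LTV 66.4% → column 56.01–68%. Grid cell → 6.5%.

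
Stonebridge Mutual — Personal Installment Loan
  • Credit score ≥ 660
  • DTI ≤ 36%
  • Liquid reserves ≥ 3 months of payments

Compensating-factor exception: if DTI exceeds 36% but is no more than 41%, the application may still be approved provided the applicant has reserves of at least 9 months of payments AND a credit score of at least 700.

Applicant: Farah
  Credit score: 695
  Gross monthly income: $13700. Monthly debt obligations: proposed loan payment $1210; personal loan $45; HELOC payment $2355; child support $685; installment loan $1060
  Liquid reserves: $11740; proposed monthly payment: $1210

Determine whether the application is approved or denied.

Credit score 695 ≥ 660 (meets base)
Total debts = (1,210 + 45 + 2,355 + 685 + 1,060) = 5,355. DTI: 5,355 ÷ 13,700 = 39.1%, over the 36% base limit.
Liquid reserves cover 11,740/1,210 = 9.7 months — ≥ 3 required
39.1% falls in the override range (36%–41%), so the compensating-factor test applies.
Reserves 9.7 ≥ 9 months; credit score 695 < 700.
Compensating-factor requirement not fully met.

Denied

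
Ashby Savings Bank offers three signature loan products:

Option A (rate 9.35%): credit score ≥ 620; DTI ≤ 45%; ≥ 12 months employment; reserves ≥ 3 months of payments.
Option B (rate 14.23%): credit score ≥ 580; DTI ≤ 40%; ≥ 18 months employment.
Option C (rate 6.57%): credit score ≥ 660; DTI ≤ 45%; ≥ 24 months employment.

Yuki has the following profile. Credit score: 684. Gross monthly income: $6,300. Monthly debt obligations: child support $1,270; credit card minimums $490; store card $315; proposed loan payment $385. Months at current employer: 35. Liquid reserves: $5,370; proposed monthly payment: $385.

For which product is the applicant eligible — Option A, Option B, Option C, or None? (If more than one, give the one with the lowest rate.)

Total debts = (1,270 + 490 + 315 + 385) = 2,460; DTI = 2,460/6,300 = 39%.
Reserves = 5,370/385 = 13.9 months.
Option A: score 684 ≥ 620; DTI 39% ≤ 45%; employment 35 ≥ 12 mo; reserves 13.9 ≥ 3 mo → qualifies.
Option B: score 684 ≥ 580; DTI 39% ≤ 40%; employment 35 ≥ 18 mo → qualifies.
Option C: score 684 ≥ 660; DTI 39% ≤ 45%; employment 35 ≥ 24 mo → qualifies.
Qualifying: Option A, Option B, Option C. Lowest rate is 6.57% → Option C.

Option C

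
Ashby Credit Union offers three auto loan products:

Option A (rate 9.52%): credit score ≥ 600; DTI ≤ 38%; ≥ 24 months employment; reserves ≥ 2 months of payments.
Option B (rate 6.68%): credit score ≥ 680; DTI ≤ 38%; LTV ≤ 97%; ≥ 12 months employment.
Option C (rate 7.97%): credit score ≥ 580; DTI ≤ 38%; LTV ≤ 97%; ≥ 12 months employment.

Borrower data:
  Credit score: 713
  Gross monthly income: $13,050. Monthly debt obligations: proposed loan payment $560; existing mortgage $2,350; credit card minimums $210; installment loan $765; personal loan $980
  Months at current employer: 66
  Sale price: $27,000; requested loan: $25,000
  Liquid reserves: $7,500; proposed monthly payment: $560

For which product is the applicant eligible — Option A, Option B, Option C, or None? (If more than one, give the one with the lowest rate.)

Option B

Total debts = (560 + 2,350 + 210 + 765 + 980) = 4,865; DTI = 4,865/13,050 = 37.3%.
LTV = 25,000/27,000 = 92.6%.
Reserves = 7,500/560 = 13.4 months.
Option A: score 713 ≥ 600; DTI 37.3% ≤ 38%; employment 66 ≥ 24 mo; reserves 13.4 ≥ 2 mo → qualifies.
Option B: score 713 ≥ 680; DTI 37.3% ≤ 38%; LTV 92.6% ≤ 97%; employment 66 ≥ 12 mo → qualifies.
Option C: score 713 ≥ 580; DTI 37.3% ≤ 38%; LTV 92.6% ≤ 97%; employment 66 ≥ 12 mo → qualifies.
Qualifying: Option A, Option B, Option C. Lowest rate is 6.68% → Option B.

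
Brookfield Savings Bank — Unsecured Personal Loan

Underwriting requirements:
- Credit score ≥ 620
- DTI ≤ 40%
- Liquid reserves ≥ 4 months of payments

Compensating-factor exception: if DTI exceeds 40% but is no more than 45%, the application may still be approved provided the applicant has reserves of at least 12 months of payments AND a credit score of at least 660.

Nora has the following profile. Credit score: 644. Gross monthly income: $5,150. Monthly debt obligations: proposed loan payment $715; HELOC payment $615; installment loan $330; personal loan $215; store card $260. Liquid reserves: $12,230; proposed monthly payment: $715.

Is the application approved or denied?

Denied

Credit score 644 ≥ 620 (meets base)
Total debts = (715 + 615 + 330 + 215 + 260) = 2,135. DTI: 2,135 ÷ 5,150 = 41.5%, over the 40% base limit.
Reserves = 12,230/715 = 17.1 months ≥ 4
41.5% falls in the override range (40%–45%), so the compensating-factor test applies.
Reserves 17.1 ≥ 12 months; credit score 644 < 660.
Compensating-factor requirement not fully met.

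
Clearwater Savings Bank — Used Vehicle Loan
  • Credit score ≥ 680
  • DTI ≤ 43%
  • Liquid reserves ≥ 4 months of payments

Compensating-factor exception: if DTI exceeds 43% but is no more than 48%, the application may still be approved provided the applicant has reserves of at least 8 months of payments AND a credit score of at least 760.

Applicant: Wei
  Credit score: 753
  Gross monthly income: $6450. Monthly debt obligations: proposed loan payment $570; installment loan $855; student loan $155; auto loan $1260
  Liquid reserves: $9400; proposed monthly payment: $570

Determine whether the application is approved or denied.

Denied

Credit score 753 ≥ 680 (meets base)
Total debts = (570 + 855 + 155 + 1,260) = 2,840. DTI = 2,840/6,450 = 44% > 43% — standard DTI limit exceeded.
Liquid reserves cover 9,400/570 = 16.5 months — ≥ 4 required
44% falls in the override range (43%–48%), so the compensating-factor test applies.
Override check — reserves: 16.5 mo (ok); score: 753 (below 760).
Override conditions not both satisfied; exception does not apply.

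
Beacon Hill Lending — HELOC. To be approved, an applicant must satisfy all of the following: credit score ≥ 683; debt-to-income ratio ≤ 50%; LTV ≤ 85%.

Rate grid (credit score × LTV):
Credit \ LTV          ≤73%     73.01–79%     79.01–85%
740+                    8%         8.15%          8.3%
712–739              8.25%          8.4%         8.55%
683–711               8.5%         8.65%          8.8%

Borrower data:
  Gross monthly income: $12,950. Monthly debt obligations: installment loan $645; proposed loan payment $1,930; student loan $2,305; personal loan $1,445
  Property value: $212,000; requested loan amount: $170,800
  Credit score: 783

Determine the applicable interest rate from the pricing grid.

Credit score 783 ≥ 683; Total monthly debts = (645 + 1,930 + 2,305 + 1,445) = 6,325. Debt-to-income = 6,325/12,950 = 48.8% — meets 50% limit
LTV: 170,800 ÷ 212,000 = 80.6%, within 85% cap
Credit 783 → row 740+; LTV 80.6% → column 79.01–85%. Grid cell → 8.3%.

8.3%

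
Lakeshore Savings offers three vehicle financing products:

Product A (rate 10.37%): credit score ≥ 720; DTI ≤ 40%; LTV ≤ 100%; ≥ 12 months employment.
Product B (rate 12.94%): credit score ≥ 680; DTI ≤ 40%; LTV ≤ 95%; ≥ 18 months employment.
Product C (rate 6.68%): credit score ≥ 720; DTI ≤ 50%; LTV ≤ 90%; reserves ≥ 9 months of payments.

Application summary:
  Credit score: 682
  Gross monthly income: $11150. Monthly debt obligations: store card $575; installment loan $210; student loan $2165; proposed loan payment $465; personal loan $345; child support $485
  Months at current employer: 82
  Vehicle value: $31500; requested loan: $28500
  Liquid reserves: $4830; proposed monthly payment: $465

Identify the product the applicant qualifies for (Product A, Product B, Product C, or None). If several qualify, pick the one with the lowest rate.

Total debts = (575 + 210 + 2,165 + 465 + 345 + 485) = 4,245; DTI = 4,245/11,150 = 38.1%.
LTV = 28,500/31,500 = 90.5%.
Reserves = 4,830/465 = 10.4 months.
Product A: score 682 < 720; DTI 38.1% ≤ 40%; LTV 90.5% ≤ 100%; employment 82 ≥ 12 mo → does not qualify.
Product B: score 682 ≥ 680; DTI 38.1% ≤ 40%; LTV 90.5% ≤ 95%; employment 82 ≥ 18 mo → qualifies.
Product C: score 682 < 720; DTI 38.1% ≤ 50%; LTV 90.5% > 90%; reserves 10.4 ≥ 9 mo → does not qualify.

Product B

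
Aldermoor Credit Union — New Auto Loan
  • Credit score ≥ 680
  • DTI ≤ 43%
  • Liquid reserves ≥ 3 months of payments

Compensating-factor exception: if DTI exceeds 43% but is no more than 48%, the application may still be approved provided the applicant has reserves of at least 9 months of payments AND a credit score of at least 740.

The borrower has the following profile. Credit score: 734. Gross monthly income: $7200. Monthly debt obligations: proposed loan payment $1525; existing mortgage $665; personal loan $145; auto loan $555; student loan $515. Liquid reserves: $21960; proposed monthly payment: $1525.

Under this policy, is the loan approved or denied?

Credit score 734 ≥ 680 (meets base)
Total debts = (1,525 + 665 + 145 + 555 + 515) = 3,405. DTI = 3,405/7,200 = 47.3% > 43% — standard DTI limit exceeded.
Reserves: 21,960 ÷ 1,525 = 14.4 months (meets 3-month minimum)
47.3% falls in the override range (43%–48%), so the compensating-factor test applies.
Reserves 14.4 ≥ 9 months; credit score 734 < 740.
Override conditions not both satisfied; exception does not apply.

Denied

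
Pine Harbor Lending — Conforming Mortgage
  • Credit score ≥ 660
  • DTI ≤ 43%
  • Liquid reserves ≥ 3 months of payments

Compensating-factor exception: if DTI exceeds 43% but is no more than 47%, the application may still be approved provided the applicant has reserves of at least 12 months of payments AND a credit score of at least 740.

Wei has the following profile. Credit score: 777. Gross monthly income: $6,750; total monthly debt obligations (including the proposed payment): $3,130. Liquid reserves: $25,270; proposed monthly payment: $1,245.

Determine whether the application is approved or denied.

Approved

Credit score 777 ≥ 660 (meets base)
DTI = 3,130/6,750 = 46.4% > 43% — standard DTI limit exceeded.
Reserves = 25,270/1,245 = 20.3 months ≥ 3
DTI 46.4% is within the 43%–47% exception band; checking compensating factors.
Override check — reserves: 20.3 mo (ok); score: 777 (ok).
Both compensating conditions met → exception applies.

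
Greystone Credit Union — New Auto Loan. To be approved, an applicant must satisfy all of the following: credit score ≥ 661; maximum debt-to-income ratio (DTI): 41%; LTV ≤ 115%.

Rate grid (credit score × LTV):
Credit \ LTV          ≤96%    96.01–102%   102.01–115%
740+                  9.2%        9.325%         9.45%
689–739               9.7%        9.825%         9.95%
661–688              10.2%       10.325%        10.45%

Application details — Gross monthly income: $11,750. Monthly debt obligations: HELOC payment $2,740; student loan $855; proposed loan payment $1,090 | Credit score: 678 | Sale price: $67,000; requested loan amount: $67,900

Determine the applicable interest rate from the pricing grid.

10.325%

Credit score 678 ≥ 661; Total monthly debts = (2,740 + 855 + 1,090) = 4,685. DTI = 4,685/11,750 = 39.9% ≤ 41%
LTV = 67,900/67,000 = 101.3% ≤ 115%
Score 678 is in the 661–688 band; LTV 101.3% is in the 96.01–102% band → 10.325%.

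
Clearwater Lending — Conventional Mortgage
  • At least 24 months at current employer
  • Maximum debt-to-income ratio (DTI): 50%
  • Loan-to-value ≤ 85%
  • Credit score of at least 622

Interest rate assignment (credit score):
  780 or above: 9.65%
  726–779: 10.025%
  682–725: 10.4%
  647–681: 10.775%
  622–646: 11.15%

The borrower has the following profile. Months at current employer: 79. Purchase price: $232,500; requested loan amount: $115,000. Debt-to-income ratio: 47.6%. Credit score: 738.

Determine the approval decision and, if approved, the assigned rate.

Approved at 10.025%

Credit score 738 ≥ 622 (meets minimum)
LTV = 115,000/232,500 = 49.5% ≤ 85%
Employment 79 ≥ 24 months
DTI 47.6% is within the 50% limit
All requirements met. Score 738 falls in the 726–779 tier → 10.025%.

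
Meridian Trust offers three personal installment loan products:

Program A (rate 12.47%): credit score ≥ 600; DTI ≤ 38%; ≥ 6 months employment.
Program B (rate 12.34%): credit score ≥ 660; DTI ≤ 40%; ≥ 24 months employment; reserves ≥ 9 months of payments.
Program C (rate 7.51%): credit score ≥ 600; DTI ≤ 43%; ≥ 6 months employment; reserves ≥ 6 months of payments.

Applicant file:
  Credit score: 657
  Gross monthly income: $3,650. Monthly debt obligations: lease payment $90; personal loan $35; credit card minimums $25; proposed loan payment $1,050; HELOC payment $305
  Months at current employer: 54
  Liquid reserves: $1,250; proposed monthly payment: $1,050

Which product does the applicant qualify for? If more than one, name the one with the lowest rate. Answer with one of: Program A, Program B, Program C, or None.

Total debts = (90 + 35 + 25 + 1,050 + 305) = 1,505; DTI = 1,505/3,650 = 41.2%.
Reserves = 1,250/1,050 = 1.2 months.
Program A: score 657 ≥ 600; DTI 41.2% > 38%; employment 54 ≥ 6 mo → does not qualify.
Program B: score 657 < 660; DTI 41.2% > 40%; employment 54 ≥ 24 mo; reserves 1.2 < 9 mo → does not qualify.
Program C: score 657 ≥ 600; DTI 41.2% ≤ 43%; employment 54 ≥ 6 mo; reserves 1.2 < 6 mo → does not qualify.

None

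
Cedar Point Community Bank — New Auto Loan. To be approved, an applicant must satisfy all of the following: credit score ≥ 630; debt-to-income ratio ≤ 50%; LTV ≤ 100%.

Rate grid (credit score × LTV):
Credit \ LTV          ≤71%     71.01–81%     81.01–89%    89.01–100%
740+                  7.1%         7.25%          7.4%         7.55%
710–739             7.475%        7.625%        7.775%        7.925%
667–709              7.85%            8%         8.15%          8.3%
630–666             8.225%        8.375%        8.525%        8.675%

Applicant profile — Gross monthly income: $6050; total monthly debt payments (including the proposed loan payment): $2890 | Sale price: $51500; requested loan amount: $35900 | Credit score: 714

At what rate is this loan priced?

Credit score 714 ≥ 630; DTI: 2,890 ÷ 6,050 = 47.8%, within the 50% cap
Loan-to-value = 35,900/51,500 = 69.7% — pass (100% max)
Row: 714 falls in 710–739. Column: 69.7% falls in ≤71%. Rate = 7.475%.

7.475%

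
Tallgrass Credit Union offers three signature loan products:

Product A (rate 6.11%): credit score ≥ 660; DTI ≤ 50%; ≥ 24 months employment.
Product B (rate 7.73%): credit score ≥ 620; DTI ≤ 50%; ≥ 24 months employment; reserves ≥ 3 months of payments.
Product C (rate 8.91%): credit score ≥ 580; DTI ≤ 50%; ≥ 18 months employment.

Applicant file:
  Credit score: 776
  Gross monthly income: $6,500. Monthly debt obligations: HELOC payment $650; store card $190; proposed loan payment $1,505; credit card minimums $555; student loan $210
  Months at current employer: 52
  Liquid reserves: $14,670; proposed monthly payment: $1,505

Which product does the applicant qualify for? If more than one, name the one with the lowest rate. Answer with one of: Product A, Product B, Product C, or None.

Total debts = (650 + 190 + 1,505 + 555 + 210) = 3,110; DTI = 3,110/6,500 = 47.8%.
Reserves = 14,670/1,505 = 9.7 months.
Product A: score 776 ≥ 660; DTI 47.8% ≤ 50%; employment 52 ≥ 24 mo → qualifies.
Product B: score 776 ≥ 620; DTI 47.8% ≤ 50%; employment 52 ≥ 24 mo; reserves 9.7 ≥ 3 mo → qualifies.
Product C: score 776 ≥ 580; DTI 47.8% ≤ 50%; employment 52 ≥ 18 mo → qualifies.
Qualifying: Product A, Product B, Product C. Lowest rate is 6.11% → Product A.

Product A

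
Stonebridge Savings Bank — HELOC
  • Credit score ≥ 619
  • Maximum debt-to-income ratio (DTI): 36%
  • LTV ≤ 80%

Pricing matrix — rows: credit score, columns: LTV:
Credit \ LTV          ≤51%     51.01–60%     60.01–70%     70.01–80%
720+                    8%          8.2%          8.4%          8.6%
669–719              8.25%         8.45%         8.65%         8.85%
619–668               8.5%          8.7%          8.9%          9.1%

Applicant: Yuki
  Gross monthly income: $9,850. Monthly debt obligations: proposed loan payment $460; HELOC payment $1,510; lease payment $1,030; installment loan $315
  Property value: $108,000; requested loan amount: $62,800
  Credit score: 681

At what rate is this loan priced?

8.45%

Credit score 681 ≥ 619; Total monthly debts = (460 + 1,510 + 1,030 + 315) = 3,315. Debt-to-income = 3,315/9,850 = 33.7% — meets 36% limit
LTV = 62,800/108,000 = 58.1% ≤ 80%
Score 681 is in the 669–719 band; LTV 58.1% is in the 51.01–60% band → 8.45%.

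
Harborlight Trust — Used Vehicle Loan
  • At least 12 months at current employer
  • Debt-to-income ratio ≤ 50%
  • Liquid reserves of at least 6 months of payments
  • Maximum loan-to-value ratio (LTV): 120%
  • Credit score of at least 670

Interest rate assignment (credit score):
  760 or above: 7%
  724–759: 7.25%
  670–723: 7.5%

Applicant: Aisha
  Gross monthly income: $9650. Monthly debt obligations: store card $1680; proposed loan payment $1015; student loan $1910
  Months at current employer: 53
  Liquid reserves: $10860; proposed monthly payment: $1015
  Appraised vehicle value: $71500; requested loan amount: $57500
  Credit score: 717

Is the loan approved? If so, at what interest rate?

Credit score 717 ≥ 670 (meets minimum)
Employment 53 ≥ 12 months
Reserves: 10,860 ÷ 1,015 = 10.7 months (meets 6-month minimum)
LTV = 57,500/71,500 = 80.4% ≤ 120%
Total monthly debts = (1,680 + 1,015 + 1,910) = 4,605. Debt-to-income = 4,605/9,650 = 47.7% — meets 50% limit
All requirements met. Score 717 falls in the 670–723 tier → 7.5%.

Approved at 7.5%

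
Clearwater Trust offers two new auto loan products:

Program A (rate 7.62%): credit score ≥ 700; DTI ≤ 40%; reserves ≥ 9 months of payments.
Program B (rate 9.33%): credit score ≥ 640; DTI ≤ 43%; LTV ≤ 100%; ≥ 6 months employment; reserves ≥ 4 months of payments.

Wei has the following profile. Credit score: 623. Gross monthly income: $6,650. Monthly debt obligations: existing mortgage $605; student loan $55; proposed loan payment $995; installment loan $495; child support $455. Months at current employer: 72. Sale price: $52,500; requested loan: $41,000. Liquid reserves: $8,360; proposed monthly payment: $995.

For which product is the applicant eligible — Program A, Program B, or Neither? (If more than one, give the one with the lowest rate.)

Neither

Total debts = (605 + 55 + 995 + 495 + 455) = 2,605; DTI = 2,605/6,650 = 39.2%.
LTV = 41,000/52,500 = 78.1%.
Reserves = 8,360/995 = 8.4 months.
Program A: score 623 < 700; DTI 39.2% ≤ 40%; reserves 8.4 < 9 mo → does not qualify.
Program B: score 623 < 640; DTI 39.2% ≤ 43%; LTV 78.1% ≤ 100%; employment 72 ≥ 6 mo; reserves 8.4 ≥ 4 mo → does not qualify.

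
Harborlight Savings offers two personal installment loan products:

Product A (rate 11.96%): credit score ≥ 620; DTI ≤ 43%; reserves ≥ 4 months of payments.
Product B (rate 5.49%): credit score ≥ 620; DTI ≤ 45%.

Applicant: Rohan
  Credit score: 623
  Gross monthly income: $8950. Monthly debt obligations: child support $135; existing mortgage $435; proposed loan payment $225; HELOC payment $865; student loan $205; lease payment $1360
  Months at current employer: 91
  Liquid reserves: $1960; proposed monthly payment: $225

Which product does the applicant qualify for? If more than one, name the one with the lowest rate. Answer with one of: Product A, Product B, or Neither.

Total debts = (135 + 435 + 225 + 865 + 205 + 1,360) = 3,225; DTI = 3,225/8,950 = 36%.
Reserves = 1,960/225 = 8.7 months.
Product A: score 623 ≥ 620; DTI 36% ≤ 43%; reserves 8.7 ≥ 4 mo → qualifies.
Product B: score 623 ≥ 620; DTI 36% ≤ 45% → qualifies.
Qualifying: Product A, Product B. Lowest rate is 5.49% → Product B.

Product B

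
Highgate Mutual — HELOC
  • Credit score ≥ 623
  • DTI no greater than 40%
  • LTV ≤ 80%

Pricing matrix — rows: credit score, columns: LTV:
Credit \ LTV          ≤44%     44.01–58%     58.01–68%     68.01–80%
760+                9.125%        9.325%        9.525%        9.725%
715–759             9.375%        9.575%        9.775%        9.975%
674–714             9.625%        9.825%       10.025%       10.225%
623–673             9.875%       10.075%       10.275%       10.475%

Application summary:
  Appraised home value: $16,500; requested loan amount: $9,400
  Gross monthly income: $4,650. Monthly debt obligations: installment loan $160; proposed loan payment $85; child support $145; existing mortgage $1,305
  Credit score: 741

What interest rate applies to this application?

9.575%

Credit score 741 ≥ 623; Total monthly debts = (160 + 85 + 145 + 1,305) = 1,695. DTI = 1,695/4,650 = 36.5% ≤ 40%
Loan-to-value = 9,400/16,500 = 57% — pass (80% max)
Credit 741 → row 715–759; LTV 57% → column 44.01–58%. Grid cell → 9.575%.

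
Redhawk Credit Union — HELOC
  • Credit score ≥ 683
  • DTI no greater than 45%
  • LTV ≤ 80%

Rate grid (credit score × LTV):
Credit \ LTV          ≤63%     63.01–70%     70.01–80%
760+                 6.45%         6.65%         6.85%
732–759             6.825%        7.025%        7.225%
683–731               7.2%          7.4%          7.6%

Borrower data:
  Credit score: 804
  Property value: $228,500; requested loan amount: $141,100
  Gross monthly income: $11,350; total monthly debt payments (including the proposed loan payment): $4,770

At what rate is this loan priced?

Credit score 804 ≥ 683; Debt-to-income = 4,770/11,350 = 42% — meets 45% limit
Loan-to-value = 141,100/228,500 = 61.8% — pass (80% max)
Row: 804 falls in 760+. Column: 61.8% falls in ≤63%. Rate = 6.45%.

6.45%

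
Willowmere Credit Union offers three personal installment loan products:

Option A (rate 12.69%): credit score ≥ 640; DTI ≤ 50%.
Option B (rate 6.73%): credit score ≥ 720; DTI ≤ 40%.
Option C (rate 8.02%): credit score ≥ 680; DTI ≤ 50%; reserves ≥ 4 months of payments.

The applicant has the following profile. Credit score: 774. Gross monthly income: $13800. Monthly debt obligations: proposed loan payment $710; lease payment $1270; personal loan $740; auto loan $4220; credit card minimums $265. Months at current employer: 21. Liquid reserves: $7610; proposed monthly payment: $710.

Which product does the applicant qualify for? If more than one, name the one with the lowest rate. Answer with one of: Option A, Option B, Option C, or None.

Total debts = (710 + 1,270 + 740 + 4,220 + 265) = 7,205; DTI = 7,205/13,800 = 52.2%.
Reserves = 7,610/710 = 10.7 months.
Option A: score 774 ≥ 640; DTI 52.2% > 50% → does not qualify.
Option B: score 774 ≥ 720; DTI 52.2% > 40% → does not qualify.
Option C: score 774 ≥ 680; DTI 52.2% > 50%; reserves 10.7 ≥ 4 mo → does not qualify.

None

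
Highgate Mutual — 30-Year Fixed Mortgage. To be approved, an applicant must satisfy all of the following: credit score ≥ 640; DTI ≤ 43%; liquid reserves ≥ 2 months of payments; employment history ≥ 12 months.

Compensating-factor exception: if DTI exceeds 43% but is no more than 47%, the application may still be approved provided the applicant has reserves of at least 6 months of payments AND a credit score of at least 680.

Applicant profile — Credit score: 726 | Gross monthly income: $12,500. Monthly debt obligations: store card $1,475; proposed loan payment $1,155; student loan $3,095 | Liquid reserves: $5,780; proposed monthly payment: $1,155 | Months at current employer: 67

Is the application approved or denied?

Denied

Credit score 726 ≥ 640 (meets base)
Total debts = (1,475 + 1,155 + 3,095) = 5,725. DTI: 5,725 ÷ 12,500 = 45.8%, over the 43% base limit.
Reserves = 5,780/1,155 = 5.0 months ≥ 2
Employment 67 ≥ 12 months
DTI 45.8% is within the 43%–47% exception band; checking compensating factors.
Reserves 5.0 < 6 months; credit score 726 ≥ 680.
Override conditions not both satisfied; exception does not apply.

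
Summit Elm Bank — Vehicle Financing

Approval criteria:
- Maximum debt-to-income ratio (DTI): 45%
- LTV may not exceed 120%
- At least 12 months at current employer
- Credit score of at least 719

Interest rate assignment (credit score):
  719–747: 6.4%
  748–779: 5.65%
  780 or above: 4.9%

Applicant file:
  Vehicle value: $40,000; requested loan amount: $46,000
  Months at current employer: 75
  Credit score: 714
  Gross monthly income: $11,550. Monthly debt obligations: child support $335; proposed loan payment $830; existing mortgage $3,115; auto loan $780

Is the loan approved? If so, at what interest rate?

Denied

Credit score 714 < 719 (below minimum)
Employment 75 ≥ 12 months
Total monthly debts = (335 + 830 + 3,115 + 780) = 5,060. DTI: 5,060 ÷ 11,550 = 43.8%, within the 45% cap
LTV = 46,000/40,000 = 115% ≤ 120%
Not all requirements met → denied.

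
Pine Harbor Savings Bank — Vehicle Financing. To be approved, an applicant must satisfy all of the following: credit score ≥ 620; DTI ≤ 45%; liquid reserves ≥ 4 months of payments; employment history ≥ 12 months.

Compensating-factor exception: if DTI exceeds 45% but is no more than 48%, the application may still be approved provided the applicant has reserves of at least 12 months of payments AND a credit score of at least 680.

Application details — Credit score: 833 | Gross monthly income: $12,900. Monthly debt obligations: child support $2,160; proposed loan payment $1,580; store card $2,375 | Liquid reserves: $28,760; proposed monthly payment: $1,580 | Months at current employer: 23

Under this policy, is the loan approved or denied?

Credit score 833 ≥ 620 (meets base)
Total debts = (2,160 + 1,580 + 2,375) = 6,115. DTI: 6,115 ÷ 12,900 = 47.4%, over the 45% base limit.
Liquid reserves cover 28,760/1,580 = 18.2 months — ≥ 4 required
Employment 23 ≥ 12 months
DTI 47.4% is within the 45%–48% exception band; checking compensating factors.
Override check — reserves: 18.2 mo (ok); score: 833 (ok).
Both compensating conditions met → exception applies.

Approved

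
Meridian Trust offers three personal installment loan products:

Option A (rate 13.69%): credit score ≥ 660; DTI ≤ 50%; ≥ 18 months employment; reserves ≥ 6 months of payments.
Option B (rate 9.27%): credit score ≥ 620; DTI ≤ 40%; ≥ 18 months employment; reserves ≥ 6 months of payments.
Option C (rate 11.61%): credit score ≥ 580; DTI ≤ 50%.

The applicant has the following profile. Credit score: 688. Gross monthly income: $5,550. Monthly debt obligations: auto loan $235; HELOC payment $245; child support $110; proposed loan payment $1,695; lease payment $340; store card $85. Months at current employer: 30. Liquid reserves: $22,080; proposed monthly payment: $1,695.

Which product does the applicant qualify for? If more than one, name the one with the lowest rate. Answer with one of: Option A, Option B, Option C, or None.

Total debts = (235 + 245 + 110 + 1,695 + 340 + 85) = 2,710; DTI = 2,710/5,550 = 48.8%.
Reserves = 22,080/1,695 = 13.0 months.
Option A: score 688 ≥ 660; DTI 48.8% ≤ 50%; employment 30 ≥ 18 mo; reserves 13.0 ≥ 6 mo → qualifies.
Option B: score 688 ≥ 620; DTI 48.8% > 40%; employment 30 ≥ 18 mo; reserves 13.0 ≥ 6 mo → does not qualify.
Option C: score 688 ≥ 580; DTI 48.8% ≤ 50% → qualifies.
Qualifying: Option A, Option C. Lowest rate is 11.61% → Option C.

Option C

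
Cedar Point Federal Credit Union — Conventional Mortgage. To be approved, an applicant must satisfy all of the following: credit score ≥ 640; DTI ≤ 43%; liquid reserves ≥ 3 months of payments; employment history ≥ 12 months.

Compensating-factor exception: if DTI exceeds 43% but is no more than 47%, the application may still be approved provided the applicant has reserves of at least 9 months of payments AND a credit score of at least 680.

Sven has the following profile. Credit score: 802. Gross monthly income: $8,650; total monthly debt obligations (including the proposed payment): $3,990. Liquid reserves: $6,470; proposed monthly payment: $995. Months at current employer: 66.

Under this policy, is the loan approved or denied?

Denied

Credit score 802 ≥ 640 (meets base)
DTI: 3,990 ÷ 8,650 = 46.1%, over the 43% base limit.
Reserves = 6,470/995 = 6.5 months ≥ 3
Employment 66 ≥ 12 months
DTI 46.1% is within the 43%–47% exception band; checking compensating factors.
Reserves 6.5 < 9 months; credit score 802 ≥ 680.
Override conditions not both satisfied; exception does not apply.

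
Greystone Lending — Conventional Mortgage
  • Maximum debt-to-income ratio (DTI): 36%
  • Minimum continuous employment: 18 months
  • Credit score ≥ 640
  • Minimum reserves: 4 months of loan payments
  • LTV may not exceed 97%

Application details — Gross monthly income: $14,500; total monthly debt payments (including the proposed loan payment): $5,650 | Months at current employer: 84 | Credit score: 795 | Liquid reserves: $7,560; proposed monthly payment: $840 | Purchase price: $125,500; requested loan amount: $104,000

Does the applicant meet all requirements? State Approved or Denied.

Denied

DTI: 5,650 ÷ 14,500 = 39%, exceeds the 36% cap
Employment 84 ≥ 18 months
Credit score 795 ≥ 640 (meets)
Liquid reserves cover 7,560/840 = 9.0 months — ≥ 4 required
LTV = 104,000/125,500 = 82.9% ≤ 97%
Fails on DTI.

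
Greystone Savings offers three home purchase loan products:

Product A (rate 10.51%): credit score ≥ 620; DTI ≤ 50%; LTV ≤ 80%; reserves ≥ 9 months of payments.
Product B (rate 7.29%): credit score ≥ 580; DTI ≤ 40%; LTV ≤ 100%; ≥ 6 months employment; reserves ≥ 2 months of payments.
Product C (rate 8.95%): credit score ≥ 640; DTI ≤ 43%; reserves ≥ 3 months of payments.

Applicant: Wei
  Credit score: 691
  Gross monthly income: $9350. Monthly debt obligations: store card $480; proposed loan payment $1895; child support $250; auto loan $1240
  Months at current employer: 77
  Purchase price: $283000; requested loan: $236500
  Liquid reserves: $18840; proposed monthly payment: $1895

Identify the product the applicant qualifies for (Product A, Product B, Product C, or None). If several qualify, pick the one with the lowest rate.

Product C

Total debts = (480 + 1,895 + 250 + 1,240) = 3,865; DTI = 3,865/9,350 = 41.3%.
LTV = 236,500/283,000 = 83.6%.
Reserves = 18,840/1,895 = 9.9 months.
Product A: score 691 ≥ 620; DTI 41.3% ≤ 50%; LTV 83.6% > 80%; reserves 9.9 ≥ 9 mo → does not qualify.
Product B: score 691 ≥ 580; DTI 41.3% > 40%; LTV 83.6% ≤ 100%; employment 77 ≥ 6 mo; reserves 9.9 ≥ 2 mo → does not qualify.
Product C: score 691 ≥ 640; DTI 41.3% ≤ 43%; reserves 9.9 ≥ 3 mo → qualifies.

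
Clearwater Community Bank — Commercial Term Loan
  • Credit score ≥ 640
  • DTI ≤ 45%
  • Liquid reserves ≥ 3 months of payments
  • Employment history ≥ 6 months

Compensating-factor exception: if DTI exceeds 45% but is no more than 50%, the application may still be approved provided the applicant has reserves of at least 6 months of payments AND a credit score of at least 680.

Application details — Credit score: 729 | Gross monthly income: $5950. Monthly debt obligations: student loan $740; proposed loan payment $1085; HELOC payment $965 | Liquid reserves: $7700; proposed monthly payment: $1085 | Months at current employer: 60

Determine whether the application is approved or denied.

Credit score 729 ≥ 640 (meets base)
Total debts = (740 + 1,085 + 965) = 2,790. DTI: 2,790 ÷ 5,950 = 46.9%, over the 45% base limit.
Reserves: 7,700 ÷ 1,085 = 7.1 months (meets 3-month minimum)
Employment 60 ≥ 6 months
DTI 46.9% is within the 45%–50% exception band; checking compensating factors.
Reserves 7.1 ≥ 6 months; credit score 729 ≥ 680.
Both compensating conditions met → exception applies.

Approved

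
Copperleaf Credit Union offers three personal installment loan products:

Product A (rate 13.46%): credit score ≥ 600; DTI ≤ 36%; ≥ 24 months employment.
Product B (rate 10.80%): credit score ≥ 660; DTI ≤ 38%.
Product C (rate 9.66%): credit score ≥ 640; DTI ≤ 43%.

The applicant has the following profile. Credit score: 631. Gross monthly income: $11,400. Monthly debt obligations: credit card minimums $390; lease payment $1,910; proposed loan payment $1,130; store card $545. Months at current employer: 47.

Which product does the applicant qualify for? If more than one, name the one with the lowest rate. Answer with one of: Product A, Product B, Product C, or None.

Total debts = (390 + 1,910 + 1,130 + 545) = 3,975; DTI = 3,975/11,400 = 34.9%.
Product A: score 631 ≥ 600; DTI 34.9% ≤ 36%; employment 47 ≥ 24 mo → qualifies.
Product B: score 631 < 660; DTI 34.9% ≤ 38% → does not qualify.
Product C: score 631 < 640; DTI 34.9% ≤ 43% → does not qualify.

Product A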